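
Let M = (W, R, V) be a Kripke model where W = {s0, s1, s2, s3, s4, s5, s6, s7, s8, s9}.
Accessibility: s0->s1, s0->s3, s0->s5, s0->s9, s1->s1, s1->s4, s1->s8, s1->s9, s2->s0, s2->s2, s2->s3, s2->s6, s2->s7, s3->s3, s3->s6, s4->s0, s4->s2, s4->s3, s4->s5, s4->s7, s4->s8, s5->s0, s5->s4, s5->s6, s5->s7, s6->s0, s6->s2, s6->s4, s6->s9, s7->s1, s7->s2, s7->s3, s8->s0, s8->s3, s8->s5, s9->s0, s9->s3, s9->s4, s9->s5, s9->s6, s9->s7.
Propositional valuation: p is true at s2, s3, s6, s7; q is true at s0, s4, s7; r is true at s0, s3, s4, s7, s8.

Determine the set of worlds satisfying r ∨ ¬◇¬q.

s0, s3, s4, s7, s8

Let φ = r ∨ ¬◇¬q. Evaluate φ at each world:
  s0 (successors {s1, s3, s5, s9}): φ is true.
  s1 (successors {s1, s4, s8, s9}): φ is false.
  s2 (successors {s0, s2, s3, s6, s7}): φ is false.
  s3 (successors {s3, s6}): φ is true.
  s4 (successors {s0, s2, s3, s5, s7, s8}): φ is true.
  s5 (successors {s0, s4, s6, s7}): φ is false.
  s6 (successors {s0, s2, s4, s9}): φ is false.
  s7 (successors {s1, s2, s3}): φ is true.
  s8 (successors {s0, s3, s5}): φ is true.
  s9 (successors {s0, s3, s4, s5, s6, s7}): φ is false.
For instance, at s4:
  At s4: r is true, ¬◇¬q is false, so r ∨ ¬◇¬q is true.
    At s4: ◇¬q is true, so ¬◇¬q is false.
      At s4: ◇¬q requires ¬q at some successor in {s0, s2, s3, s5, s7, s8}.
        ¬q holds at s2, so ◇¬q is true at s4.
Satisfying worlds: {s0, s3, s4, s7, s8}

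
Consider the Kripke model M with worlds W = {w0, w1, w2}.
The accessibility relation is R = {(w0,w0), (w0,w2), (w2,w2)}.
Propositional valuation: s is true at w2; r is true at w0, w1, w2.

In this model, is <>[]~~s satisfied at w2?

Yes

At w2: <>[]~~s requires []~~s at some successor in {w2}.
  []~~s holds at w2, so <>[]~~s is true at w2.
    At w2: []~~s requires ~~s at every successor {w2}.
      At w2: ~~s is true.
    So []~~s is true at w2.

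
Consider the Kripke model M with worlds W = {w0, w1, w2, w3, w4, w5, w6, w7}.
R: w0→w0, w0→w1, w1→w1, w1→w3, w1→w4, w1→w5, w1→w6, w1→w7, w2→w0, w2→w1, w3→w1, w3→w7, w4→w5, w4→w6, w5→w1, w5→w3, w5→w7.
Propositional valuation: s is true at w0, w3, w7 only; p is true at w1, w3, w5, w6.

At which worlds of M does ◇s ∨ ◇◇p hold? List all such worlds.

Let φ = ◇s ∨ ◇◇p. Evaluate φ at each world:
  w0 (successors {w0, w1}): φ is true.
  w1 (successors {w1, w3, w4, w5, w6, w7}): φ is true.
  w2 (successors {w0, w1}): φ is true.
  w3 (successors {w1, w7}): φ is true.
  w4 (successors {w5, w6}): φ is true.
  w5 (successors {w1, w3, w7}): φ is true.
  w6 (successors ∅): φ is false.
  w7 (successors ∅): φ is false.
For instance, at w4:
  At w4: ◇s is false, ◇◇p is true, so ◇s ∨ ◇◇p is true.
    At w4: ◇s requires s at some successor in {w5, w6}.
      At w5: s is false.
      At w6: s is false.
    So ◇s is false at w4.
    At w4: ◇◇p requires ◇p at some successor in {w5, w6}.
      ◇p holds at w5, so ◇◇p is true at w4.
Satisfying worlds: {w0, w1, w2, w3, w4, w5}

w0, w1, w2, w3, w4, w5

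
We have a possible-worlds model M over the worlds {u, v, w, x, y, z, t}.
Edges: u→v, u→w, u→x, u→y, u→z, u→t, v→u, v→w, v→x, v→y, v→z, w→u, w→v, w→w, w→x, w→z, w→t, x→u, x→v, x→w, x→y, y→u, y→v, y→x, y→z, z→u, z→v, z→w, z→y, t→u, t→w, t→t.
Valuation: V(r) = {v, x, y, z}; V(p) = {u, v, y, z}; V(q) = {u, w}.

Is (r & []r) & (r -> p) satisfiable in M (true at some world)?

Let φ = (r & []r) & (r -> p). Evaluate φ at each world:
  u (successors {v, w, x, y, z, t}): φ is false.
  v (successors {u, w, x, y, z}): φ is false.
  w (successors {u, v, w, x, z, t}): φ is false.
  x (successors {u, v, w, y}): φ is false.
  y (successors {u, v, x, z}): φ is false.
  z (successors {u, v, w, y}): φ is false.
  t (successors {u, w, t}): φ is false.
For instance, at v:
  At v: r & []r is false, r -> p is true, so (r & []r) & (r -> p) is false.
    At v: r is true, []r is false, so r & []r is false.
      At v: []r requires r at every successor {u, w, x, y, z}.
        r fails at u, so []r is false at v.

No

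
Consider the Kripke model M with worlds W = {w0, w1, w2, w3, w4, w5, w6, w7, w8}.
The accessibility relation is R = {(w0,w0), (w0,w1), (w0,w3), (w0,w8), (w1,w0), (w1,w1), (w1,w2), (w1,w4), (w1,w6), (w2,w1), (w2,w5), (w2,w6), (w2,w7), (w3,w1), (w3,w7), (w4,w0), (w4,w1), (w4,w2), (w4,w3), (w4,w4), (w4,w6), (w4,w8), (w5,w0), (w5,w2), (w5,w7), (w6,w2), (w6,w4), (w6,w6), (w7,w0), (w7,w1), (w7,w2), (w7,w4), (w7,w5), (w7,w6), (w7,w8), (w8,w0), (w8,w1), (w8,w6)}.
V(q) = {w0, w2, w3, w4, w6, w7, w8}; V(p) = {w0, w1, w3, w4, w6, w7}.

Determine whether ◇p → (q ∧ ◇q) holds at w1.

At w1: ◇p is true, q ∧ ◇q is false, so ◇p → (q ∧ ◇q) is false.
  At w1: ◇p requires p at some successor in {w0, w1, w2, w4, w6}.
    p holds at w0, so ◇p is true at w1.
  At w1: q is false, ◇q is true, so q ∧ ◇q is false.
    At w1: ◇q requires q at some successor in {w0, w1, w2, w4, w6}.
      q holds at w0, so ◇q is true at w1.

No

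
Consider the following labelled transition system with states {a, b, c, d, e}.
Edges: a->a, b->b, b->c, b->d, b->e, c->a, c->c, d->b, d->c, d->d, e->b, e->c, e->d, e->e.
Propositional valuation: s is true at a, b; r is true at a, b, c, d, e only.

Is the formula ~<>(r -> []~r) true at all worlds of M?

Yes

Let φ = ~<>(r -> []~r). Evaluate φ at each world:
  a (successors {a}): φ is true.
  b (successors {b, c, d, e}): φ is true.
  c (successors {a, c}): φ is true.
  d (successors {b, c, d}): φ is true.
  e (successors {b, c, d, e}): φ is true.
For instance, at b:
  At b: <>(r -> []~r) is false, so ~<>(r -> []~r) is true.
    At b: <>(r -> []~r) requires r -> []~r at some successor in {b, c, d, e}.
      At b: r -> []~r is false.
      At c: r -> []~r is false.
      At d: r -> []~r is false.
      At e: r -> []~r is false.
    So <>(r -> []~r) is false at b.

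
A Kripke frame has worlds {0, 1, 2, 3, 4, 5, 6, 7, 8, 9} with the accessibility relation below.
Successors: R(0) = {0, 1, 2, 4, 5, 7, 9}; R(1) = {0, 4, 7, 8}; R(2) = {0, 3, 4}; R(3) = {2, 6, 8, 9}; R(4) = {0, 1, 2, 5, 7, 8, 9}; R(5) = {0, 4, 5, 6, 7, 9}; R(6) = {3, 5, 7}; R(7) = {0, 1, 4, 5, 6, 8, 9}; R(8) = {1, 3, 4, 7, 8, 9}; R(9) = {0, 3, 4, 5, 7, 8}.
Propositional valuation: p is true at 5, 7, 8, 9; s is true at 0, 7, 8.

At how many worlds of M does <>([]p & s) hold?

Recall that []ψ holds at a world iff ψ holds at every accessible world, and <>ψ holds iff ψ holds at some accessible world.
Let φ = <>([]p & s). Evaluate φ at each world:
  0 (successors {0, 1, 2, 4, 5, 7, 9}): φ is false.
  1 (successors {0, 4, 7, 8}): φ is false.
  2 (successors {0, 3, 4}): φ is false.
  3 (successors {2, 6, 8, 9}): φ is false.
  4 (successors {0, 1, 2, 5, 7, 8, 9}): φ is false.
  5 (successors {0, 4, 5, 6, 7, 9}): φ is false.
  6 (successors {3, 5, 7}): φ is false.
  7 (successors {0, 1, 4, 5, 6, 8, 9}): φ is false.
  8 (successors {1, 3, 4, 7, 8, 9}): φ is false.
  9 (successors {0, 3, 4, 5, 7, 8}): φ is false.
For instance, at 5:
  At 5: <>([]p & s) requires []p & s at some successor in {0, 4, 5, 6, 7, 9}.
    At 0: []p & s is false.
    At 4: []p & s is false.
    At 5: []p & s is false.
    At 6: []p & s is false.
    At 7: []p & s is false.
    At 9: []p & s is false.
  So <>([]p & s) is false at 5.
Satisfying worlds: none.

0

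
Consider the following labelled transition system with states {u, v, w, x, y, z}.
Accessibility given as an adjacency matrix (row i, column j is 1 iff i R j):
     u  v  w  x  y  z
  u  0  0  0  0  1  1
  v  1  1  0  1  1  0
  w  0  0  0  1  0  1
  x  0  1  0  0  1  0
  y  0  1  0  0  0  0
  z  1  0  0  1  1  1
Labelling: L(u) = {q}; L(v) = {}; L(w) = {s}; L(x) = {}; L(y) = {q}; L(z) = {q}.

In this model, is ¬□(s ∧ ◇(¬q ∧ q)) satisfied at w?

Yes

Recall that □ψ holds at a world iff ψ holds at every accessible world, and ◇ψ holds iff ψ holds at some accessible world.
At w: □(s ∧ ◇(¬q ∧ q)) is false, so ¬□(s ∧ ◇(¬q ∧ q)) is true.
  At w: □(s ∧ ◇(¬q ∧ q)) requires s ∧ ◇(¬q ∧ q) at every successor {x, z}.
    s ∧ ◇(¬q ∧ q) fails at x, so □(s ∧ ◇(¬q ∧ q)) is false at w.
      At x: s is false, ◇(¬q ∧ q) is false, so s ∧ ◇(¬q ∧ q) is false.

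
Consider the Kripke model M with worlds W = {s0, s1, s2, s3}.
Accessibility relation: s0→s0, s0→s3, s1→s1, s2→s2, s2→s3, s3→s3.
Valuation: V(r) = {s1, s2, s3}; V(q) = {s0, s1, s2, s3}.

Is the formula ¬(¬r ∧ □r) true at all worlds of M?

Yes

Recall that □ψ holds at a world iff ψ holds at every accessible world, and ◇ψ holds iff ψ holds at some accessible world.
Let φ = ¬(¬r ∧ □r). Evaluate φ at each world:
  s0 (successors {s0, s3}): φ is true.
  s1 (successors {s1}): φ is true.
  s2 (successors {s2, s3}): φ is true.
  s3 (successors {s3}): φ is true.
For instance, at s0:
  At s0: ¬r ∧ □r is false, so ¬(¬r ∧ □r) is true.
    At s0: ¬r is true, □r is false, so ¬r ∧ □r is false.
      At s0: □r requires r at every successor {s0, s3}.
        r fails at s0, so □r is false at s0.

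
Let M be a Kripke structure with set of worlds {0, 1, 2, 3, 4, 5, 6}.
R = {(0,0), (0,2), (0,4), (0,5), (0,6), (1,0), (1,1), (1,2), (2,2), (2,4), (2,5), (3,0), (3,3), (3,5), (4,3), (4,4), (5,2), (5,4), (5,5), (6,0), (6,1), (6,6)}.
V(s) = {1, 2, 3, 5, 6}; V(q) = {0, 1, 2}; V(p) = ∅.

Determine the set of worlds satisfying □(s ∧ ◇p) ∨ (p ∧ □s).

Let φ = □(s ∧ ◇p) ∨ (p ∧ □s). Evaluate φ at each world:
  0 (successors {0, 2, 4, 5, 6}): φ is false.
  1 (successors {0, 1, 2}): φ is false.
  2 (successors {2, 4, 5}): φ is false.
  3 (successors {0, 3, 5}): φ is false.
  4 (successors {3, 4}): φ is false.
  5 (successors {2, 4, 5}): φ is false.
  6 (successors {0, 1, 6}): φ is false.
For instance, at 6:
  At 6: □(s ∧ ◇p) is false, p ∧ □s is false, so □(s ∧ ◇p) ∨ (p ∧ □s) is false.
    At 6: □(s ∧ ◇p) requires s ∧ ◇p at every successor {0, 1, 6}.
      s ∧ ◇p fails at 0, so □(s ∧ ◇p) is false at 6.
    At 6: p is false, □s is false, so p ∧ □s is false.
      At 6: □s requires s at every successor {0, 1, 6}.
        s fails at 0, so □s is false at 6.
Satisfying worlds: none.

none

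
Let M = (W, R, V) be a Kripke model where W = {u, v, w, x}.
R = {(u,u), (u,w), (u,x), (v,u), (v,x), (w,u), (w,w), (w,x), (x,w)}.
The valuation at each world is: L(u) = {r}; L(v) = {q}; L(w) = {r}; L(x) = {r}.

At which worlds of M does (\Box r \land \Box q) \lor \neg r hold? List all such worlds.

v

Let φ = (\Box r \land \Box q) \lor \neg r. Evaluate φ at each world:
  u (successors {u, w, x}): φ is false.
  v (successors {u, x}): φ is true.
  w (successors {u, w, x}): φ is false.
  x (successors {w}): φ is false.
For instance, at w:
  At w: \Box r \land \Box q is false, \neg r is false, so (\Box r \land \Box q) \lor \neg r is false.
    At w: \Box r is true, \Box q is false, so \Box r \land \Box q is false.
      At w: \Box r requires r at every successor {u, w, x}.
        At u: r is true.
        At w: r is true.
        At x: r is true.
      So \Box r is true at w.
      At w: \Box q requires q at every successor {u, w, x}.
        q fails at u, so \Box q is false at w.
Satisfying worlds: {v}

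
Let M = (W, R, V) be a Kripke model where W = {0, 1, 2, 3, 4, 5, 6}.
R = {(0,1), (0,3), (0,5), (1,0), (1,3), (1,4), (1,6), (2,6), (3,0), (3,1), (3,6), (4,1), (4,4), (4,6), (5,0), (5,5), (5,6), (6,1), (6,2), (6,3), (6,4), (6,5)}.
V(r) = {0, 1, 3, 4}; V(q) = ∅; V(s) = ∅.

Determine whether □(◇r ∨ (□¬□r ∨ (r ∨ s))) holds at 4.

At 4: □(◇r ∨ (□¬□r ∨ (r ∨ s))) requires ◇r ∨ (□¬□r ∨ (r ∨ s)) at every successor {1, 4, 6}.
    At 1: ◇r is true, □¬□r ∨ (r ∨ s) is true, so ◇r ∨ (□¬□r ∨ (r ∨ s)) is true.
      At 1: ◇r requires r at some successor in {0, 3, 4, 6}.
        r holds at 0, so ◇r is true at 1.
      At 1: □¬□r is true, r ∨ s is true, so □¬□r ∨ (r ∨ s) is true.
    At 4: ◇r is true, □¬□r ∨ (r ∨ s) is true, so ◇r ∨ (□¬□r ∨ (r ∨ s)) is true.
      At 4: ◇r requires r at some successor in {1, 4, 6}.
        r holds at 1, so ◇r is true at 4.
      At 4: □¬□r is true, r ∨ s is true, so □¬□r ∨ (r ∨ s) is true.
    At 6: ◇r is true, □¬□r ∨ (r ∨ s) is true, so ◇r ∨ (□¬□r ∨ (r ∨ s)) is true.
      At 6: ◇r requires r at some successor in {1, 2, 3, 4, 5}.
        r holds at 1, so ◇r is true at 6.
      At 6: □¬□r is true, r ∨ s is false, so □¬□r ∨ (r ∨ s) is true.
So □(◇r ∨ (□¬□r ∨ (r ∨ s))) is true at 4.

Yes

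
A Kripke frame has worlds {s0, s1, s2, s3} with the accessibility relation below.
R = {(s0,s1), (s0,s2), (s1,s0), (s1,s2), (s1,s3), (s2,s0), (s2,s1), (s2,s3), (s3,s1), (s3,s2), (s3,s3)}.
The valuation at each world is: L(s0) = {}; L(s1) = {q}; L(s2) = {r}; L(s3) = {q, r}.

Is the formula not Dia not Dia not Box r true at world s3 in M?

At s3: Dia not Dia not Box r is false, so not Dia not Dia not Box r is true.
  At s3: Dia not Dia not Box r requires not Dia not Box r at some successor in {s1, s2, s3}.
    At s1: not Dia not Box r is false.
    At s2: not Dia not Box r is false.
    At s3: not Dia not Box r is false.
  So Dia not Dia not Box r is false at s3.

Yes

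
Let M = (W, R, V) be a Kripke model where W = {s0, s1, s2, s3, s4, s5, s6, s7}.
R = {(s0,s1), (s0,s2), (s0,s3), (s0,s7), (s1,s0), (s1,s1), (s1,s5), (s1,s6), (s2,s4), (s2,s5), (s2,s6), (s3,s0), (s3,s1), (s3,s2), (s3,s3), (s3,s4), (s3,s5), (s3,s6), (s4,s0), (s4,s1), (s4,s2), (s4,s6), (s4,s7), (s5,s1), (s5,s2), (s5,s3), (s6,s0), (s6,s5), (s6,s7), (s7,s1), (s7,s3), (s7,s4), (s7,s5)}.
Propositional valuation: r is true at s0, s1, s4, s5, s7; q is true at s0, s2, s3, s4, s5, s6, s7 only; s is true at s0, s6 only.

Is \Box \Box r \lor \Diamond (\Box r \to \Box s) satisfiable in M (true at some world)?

Yes

Let φ = \Box \Box r \lor \Diamond (\Box r \to \Box s). Evaluate φ at each world:
  s0 (successors {s1, s2, s3, s7}): φ is true.
  s1 (successors {s0, s1, s5, s6}): φ is true.
  s2 (successors {s4, s5, s6}): φ is true.
  s3 (successors {s0, s1, s2, s3, s4, s5, s6}): φ is true.
  s4 (successors {s0, s1, s2, s6, s7}): φ is true.
  s5 (successors {s1, s2, s3}): φ is true.
  s6 (successors {s0, s5, s7}): φ is true.
  s7 (successors {s1, s3, s4, s5}): φ is true.
Detail at s0 (witness):
  At s0: \Box \Box r is false, \Diamond (\Box r \to \Box s) is true, so \Box \Box r \lor \Diamond (\Box r \to \Box s) is true.
    At s0: \Box \Box r requires \Box r at every successor {s1, s2, s3, s7}.
      \Box r fails at s1, so \Box \Box r is false at s0.
    At s0: \Diamond (\Box r \to \Box s) requires \Box r \to \Box s at some successor in {s1, s2, s3, s7}.
      \Box r \to \Box s holds at s1, so \Diamond (\Box r \to \Box s) is true at s0.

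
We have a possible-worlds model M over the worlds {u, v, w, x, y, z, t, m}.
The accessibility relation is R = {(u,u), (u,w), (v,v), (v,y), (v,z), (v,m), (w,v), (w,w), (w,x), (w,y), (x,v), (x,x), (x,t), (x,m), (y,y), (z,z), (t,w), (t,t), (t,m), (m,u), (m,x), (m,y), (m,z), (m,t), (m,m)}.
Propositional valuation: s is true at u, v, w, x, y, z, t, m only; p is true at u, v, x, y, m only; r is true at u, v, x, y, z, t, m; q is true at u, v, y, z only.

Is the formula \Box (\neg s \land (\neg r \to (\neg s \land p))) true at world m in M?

No

At m: \Box (\neg s \land (\neg r \to (\neg s \land p))) requires \neg s \land (\neg r \to (\neg s \land p)) at every successor {u, x, y, z, t, m}.
  \neg s \land (\neg r \to (\neg s \land p)) fails at u, so \Box (\neg s \land (\neg r \to (\neg s \land p))) is false at m.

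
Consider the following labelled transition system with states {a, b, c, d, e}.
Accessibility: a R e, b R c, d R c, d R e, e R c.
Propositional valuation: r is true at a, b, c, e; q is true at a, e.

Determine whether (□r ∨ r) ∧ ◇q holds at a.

Yes

At a: □r ∨ r is true, ◇q is true, so (□r ∨ r) ∧ ◇q is true.
  At a: □r is true, r is true, so □r ∨ r is true.
    At a: □r requires r at every successor {e}.
      At e: r is true.
    So □r is true at a.
  At a: ◇q requires q at some successor in {e}.
    q holds at e, so ◇q is true at a.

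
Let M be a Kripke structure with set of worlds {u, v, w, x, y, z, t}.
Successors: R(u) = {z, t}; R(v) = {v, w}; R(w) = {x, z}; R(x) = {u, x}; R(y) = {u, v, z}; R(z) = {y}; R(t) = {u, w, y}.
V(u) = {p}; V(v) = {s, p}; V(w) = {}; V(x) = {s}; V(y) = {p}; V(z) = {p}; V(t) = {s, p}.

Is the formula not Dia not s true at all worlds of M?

Let φ = not Dia not s. Evaluate φ at each world:
  u (successors {z, t}): φ is false.
  v (successors {v, w}): φ is false.
  w (successors {x, z}): φ is false.
  x (successors {u, x}): φ is false.
  y (successors {u, v, z}): φ is false.
  z (successors {y}): φ is false.
  t (successors {u, w, y}): φ is false.
Detail at u (counterexample):
  At u: Dia not s is true, so not Dia not s is false.
    At u: Dia not s requires not s at some successor in {z, t}.
      not s holds at z, so Dia not s is true at u.

No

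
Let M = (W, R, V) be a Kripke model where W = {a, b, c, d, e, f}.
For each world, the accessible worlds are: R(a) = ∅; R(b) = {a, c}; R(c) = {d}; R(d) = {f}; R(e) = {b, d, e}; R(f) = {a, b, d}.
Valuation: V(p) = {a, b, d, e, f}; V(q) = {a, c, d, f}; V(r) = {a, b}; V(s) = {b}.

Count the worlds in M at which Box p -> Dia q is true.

5

Recall that Box ψ holds at a world iff ψ holds at every accessible world, and Dia ψ holds iff ψ holds at some accessible world.
Let φ = Box p -> Dia q. Evaluate φ at each world:
  a (successors ∅): φ is false.
  b (successors {a, c}): φ is true.
  c (successors {d}): φ is true.
  d (successors {f}): φ is true.
  e (successors {b, d, e}): φ is true.
  f (successors {a, b, d}): φ is true.
For instance, at b:
  At b: Box p is false, Dia q is true, so Box p -> Dia q is true.
    At b: Box p requires p at every successor {a, c}.
      p fails at c, so Box p is false at b.
    At b: Dia q requires q at some successor in {a, c}.
      q holds at a, so Dia q is true at b.
Satisfying worlds: {b, c, d, e, f}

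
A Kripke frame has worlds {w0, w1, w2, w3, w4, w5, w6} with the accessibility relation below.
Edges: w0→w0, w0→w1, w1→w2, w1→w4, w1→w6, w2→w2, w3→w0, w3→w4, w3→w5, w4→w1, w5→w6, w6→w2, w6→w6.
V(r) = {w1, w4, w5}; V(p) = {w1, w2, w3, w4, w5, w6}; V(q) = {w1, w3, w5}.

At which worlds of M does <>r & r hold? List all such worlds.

w1, w4

Let φ = <>r & r. Evaluate φ at each world:
  w0 (successors {w0, w1}): φ is false.
  w1 (successors {w2, w4, w6}): φ is true.
  w2 (successors {w2}): φ is false.
  w3 (successors {w0, w4, w5}): φ is false.
  w4 (successors {w1}): φ is true.
  w5 (successors {w6}): φ is false.
  w6 (successors {w2, w6}): φ is false.
For instance, at w5:
  At w5: <>r is false, r is true, so <>r & r is false.
    At w5: <>r requires r at some successor in {w6}.
      At w6: r is false.
    So <>r is false at w5.
Satisfying worlds: {w1, w4}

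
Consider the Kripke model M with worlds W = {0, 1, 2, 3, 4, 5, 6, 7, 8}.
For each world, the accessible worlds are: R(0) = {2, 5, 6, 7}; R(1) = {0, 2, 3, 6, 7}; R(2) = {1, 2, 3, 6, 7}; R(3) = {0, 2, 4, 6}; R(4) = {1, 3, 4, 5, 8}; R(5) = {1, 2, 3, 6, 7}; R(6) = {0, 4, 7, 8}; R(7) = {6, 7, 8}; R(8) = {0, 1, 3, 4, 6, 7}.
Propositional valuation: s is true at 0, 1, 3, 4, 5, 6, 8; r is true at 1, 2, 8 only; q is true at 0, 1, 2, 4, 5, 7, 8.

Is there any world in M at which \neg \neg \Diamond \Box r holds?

No

Let φ = \neg \neg \Diamond \Box r. Evaluate φ at each world:
  0 (successors {2, 5, 6, 7}): φ is false.
  1 (successors {0, 2, 3, 6, 7}): φ is false.
  2 (successors {1, 2, 3, 6, 7}): φ is false.
  3 (successors {0, 2, 4, 6}): φ is false.
  4 (successors {1, 3, 4, 5, 8}): φ is false.
  5 (successors {1, 2, 3, 6, 7}): φ is false.
  6 (successors {0, 4, 7, 8}): φ is false.
  7 (successors {6, 7, 8}): φ is false.
  8 (successors {0, 1, 3, 4, 6, 7}): φ is false.
For instance, at 0:
  At 0: \neg \Diamond \Box r is true, so \neg \neg \Diamond \Box r is false.
    At 0: \Diamond \Box r is false, so \neg \Diamond \Box r is true.
      At 0: \Diamond \Box r requires \Box r at some successor in {2, 5, 6, 7}.
        At 2: \Box r is false.
        At 5: \Box r is false.
        At 6: \Box r is false.
        At 7: \Box r is false.
      So \Diamond \Box r is false at 0.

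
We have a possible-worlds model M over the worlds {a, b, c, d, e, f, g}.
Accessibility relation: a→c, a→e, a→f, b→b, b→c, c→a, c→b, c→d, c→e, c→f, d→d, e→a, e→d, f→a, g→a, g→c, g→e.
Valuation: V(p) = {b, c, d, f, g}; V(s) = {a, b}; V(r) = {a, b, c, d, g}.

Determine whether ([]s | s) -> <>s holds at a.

At a: []s | s is true, <>s is false, so ([]s | s) -> <>s is false.
  At a: []s is false, s is true, so []s | s is true.
    At a: []s requires s at every successor {c, e, f}.
      s fails at c, so []s is false at a.
  At a: <>s requires s at some successor in {c, e, f}.
    At c: s is false.
    At e: s is false.
    At f: s is false.
  So <>s is false at a.

No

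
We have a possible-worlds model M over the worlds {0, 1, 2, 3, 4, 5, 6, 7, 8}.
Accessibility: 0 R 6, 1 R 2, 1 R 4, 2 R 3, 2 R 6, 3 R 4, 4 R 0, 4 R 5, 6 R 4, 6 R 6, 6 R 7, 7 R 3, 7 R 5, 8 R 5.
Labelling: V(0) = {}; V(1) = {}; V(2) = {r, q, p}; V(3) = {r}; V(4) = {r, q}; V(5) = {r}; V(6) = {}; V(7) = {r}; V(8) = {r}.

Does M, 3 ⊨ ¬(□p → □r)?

At 3: □p → □r is true, so ¬(□p → □r) is false.
  At 3: □p is false, □r is true, so □p → □r is true.
    At 3: □p requires p at every successor {4}.
      p fails at 4, so □p is false at 3.
    At 3: □r requires r at every successor {4}.
      At 4: r is true.
    So □r is true at 3.

No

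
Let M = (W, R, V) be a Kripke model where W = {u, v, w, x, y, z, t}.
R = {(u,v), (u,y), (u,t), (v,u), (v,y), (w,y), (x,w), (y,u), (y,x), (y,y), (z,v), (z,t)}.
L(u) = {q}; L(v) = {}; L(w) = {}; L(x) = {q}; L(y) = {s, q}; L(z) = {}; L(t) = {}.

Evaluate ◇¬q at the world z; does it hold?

At z: ◇¬q requires ¬q at some successor in {v, t}.
  ¬q holds at v, so ◇¬q is true at z.

Yes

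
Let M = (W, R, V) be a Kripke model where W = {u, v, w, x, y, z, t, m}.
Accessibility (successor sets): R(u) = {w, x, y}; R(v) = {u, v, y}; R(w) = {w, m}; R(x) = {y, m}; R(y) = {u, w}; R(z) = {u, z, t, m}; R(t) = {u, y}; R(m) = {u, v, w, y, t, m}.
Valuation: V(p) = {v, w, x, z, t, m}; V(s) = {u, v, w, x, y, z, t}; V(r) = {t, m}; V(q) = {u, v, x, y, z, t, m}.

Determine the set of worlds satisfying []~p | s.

u, v, w, x, y, z, t

Let φ = []~p | s. Evaluate φ at each world:
  u (successors {w, x, y}): φ is true.
  v (successors {u, v, y}): φ is true.
  w (successors {w, m}): φ is true.
  x (successors {y, m}): φ is true.
  y (successors {u, w}): φ is true.
  z (successors {u, z, t, m}): φ is true.
  t (successors {u, y}): φ is true.
  m (successors {u, v, w, y, t, m}): φ is false.
For instance, at z:
  At z: []~p is false, s is true, so []~p | s is true.
    At z: []~p requires ~p at every successor {u, z, t, m}.
      ~p fails at z, so []~p is false at z.
Satisfying worlds: {u, v, w, x, y, z, t}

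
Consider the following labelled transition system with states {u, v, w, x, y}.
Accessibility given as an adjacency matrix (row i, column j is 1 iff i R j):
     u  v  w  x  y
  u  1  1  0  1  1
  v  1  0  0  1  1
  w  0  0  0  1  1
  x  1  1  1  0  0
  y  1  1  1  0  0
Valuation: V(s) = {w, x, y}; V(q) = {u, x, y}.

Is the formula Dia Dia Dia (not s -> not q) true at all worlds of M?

Yes

Recall that Dia ψ holds at a world iff ψ holds at some accessible world.
Let φ = Dia Dia Dia (not s -> not q). Evaluate φ at each world:
  u (successors {u, v, x, y}): φ is true.
  v (successors {u, x, y}): φ is true.
  w (successors {x, y}): φ is true.
  x (successors {u, v, w}): φ is true.
  y (successors {u, v, w}): φ is true.
For instance, at x:
  At x: Dia Dia Dia (not s -> not q) requires Dia Dia (not s -> not q) at some successor in {u, v, w}.
    Dia Dia (not s -> not q) holds at u, so Dia Dia Dia (not s -> not q) is true at x.
      At u: Dia Dia (not s -> not q) requires Dia (not s -> not q) at some successor in {u, v, x, y}.
        Dia (not s -> not q) holds at u, so Dia Dia (not s -> not q) is true at u.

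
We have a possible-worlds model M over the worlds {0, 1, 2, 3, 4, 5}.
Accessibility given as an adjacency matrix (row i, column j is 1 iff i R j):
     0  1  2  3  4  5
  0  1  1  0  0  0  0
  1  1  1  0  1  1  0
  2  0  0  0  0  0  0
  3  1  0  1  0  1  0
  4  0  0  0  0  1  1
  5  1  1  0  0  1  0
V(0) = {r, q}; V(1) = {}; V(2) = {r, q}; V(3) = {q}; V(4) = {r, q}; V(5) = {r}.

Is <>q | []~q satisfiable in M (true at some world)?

Yes

Let φ = <>q | []~q. Evaluate φ at each world:
  0 (successors {0, 1}): φ is true.
  1 (successors {0, 1, 3, 4}): φ is true.
  2 (successors ∅): φ is true.
  3 (successors {0, 2, 4}): φ is true.
  4 (successors {4, 5}): φ is true.
  5 (successors {0, 1, 4}): φ is true.
Detail at 0 (witness):
  At 0: <>q is true, []~q is false, so <>q | []~q is true.
    At 0: <>q requires q at some successor in {0, 1}.
      q holds at 0, so <>q is true at 0.
    At 0: []~q requires ~q at every successor {0, 1}.
      ~q fails at 0, so []~q is false at 0.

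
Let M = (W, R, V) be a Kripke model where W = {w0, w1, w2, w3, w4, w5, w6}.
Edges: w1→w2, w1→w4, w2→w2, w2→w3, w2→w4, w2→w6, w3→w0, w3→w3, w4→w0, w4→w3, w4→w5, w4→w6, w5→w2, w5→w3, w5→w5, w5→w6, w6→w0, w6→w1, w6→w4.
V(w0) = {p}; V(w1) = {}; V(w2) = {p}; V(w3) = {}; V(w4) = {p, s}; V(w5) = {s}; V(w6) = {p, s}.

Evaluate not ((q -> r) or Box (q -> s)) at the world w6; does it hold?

No

At w6: (q -> r) or Box (q -> s) is true, so not ((q -> r) or Box (q -> s)) is false.
  At w6: q -> r is true, Box (q -> s) is true, so (q -> r) or Box (q -> s) is true.
    At w6: Box (q -> s) requires q -> s at every successor {w0, w1, w4}.
      At w0: q -> s is true.
      At w1: q -> s is true.
      At w4: q -> s is true.
    So Box (q -> s) is true at w6.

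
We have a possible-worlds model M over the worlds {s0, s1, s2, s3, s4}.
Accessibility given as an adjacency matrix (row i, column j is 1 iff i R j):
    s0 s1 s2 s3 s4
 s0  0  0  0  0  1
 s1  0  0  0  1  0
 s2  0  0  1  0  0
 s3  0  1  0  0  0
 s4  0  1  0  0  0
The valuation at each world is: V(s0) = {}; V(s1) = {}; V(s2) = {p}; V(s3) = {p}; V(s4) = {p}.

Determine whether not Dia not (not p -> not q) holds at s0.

Recall that Dia ψ holds at a world iff ψ holds at some accessible world.
At s0: Dia not (not p -> not q) is false, so not Dia not (not p -> not q) is true.
  At s0: Dia not (not p -> not q) requires not (not p -> not q) at some successor in {s4}.
    At s4: not (not p -> not q) is false.
  So Dia not (not p -> not q) is false at s0.

Yes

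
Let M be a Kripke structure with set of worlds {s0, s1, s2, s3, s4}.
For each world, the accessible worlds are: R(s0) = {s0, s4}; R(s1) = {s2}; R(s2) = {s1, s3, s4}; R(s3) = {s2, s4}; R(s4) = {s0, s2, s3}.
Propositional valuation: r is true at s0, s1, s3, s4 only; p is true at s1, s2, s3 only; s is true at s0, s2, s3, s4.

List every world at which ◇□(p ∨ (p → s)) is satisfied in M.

s0, s1, s2, s3, s4

Let φ = ◇□(p ∨ (p → s)). Evaluate φ at each world:
  s0 (successors {s0, s4}): φ is true.
  s1 (successors {s2}): φ is true.
  s2 (successors {s1, s3, s4}): φ is true.
  s3 (successors {s2, s4}): φ is true.
  s4 (successors {s0, s2, s3}): φ is true.
For instance, at s0:
  At s0: ◇□(p ∨ (p → s)) requires □(p ∨ (p → s)) at some successor in {s0, s4}.
    □(p ∨ (p → s)) holds at s0, so ◇□(p ∨ (p → s)) is true at s0.
      At s0: □(p ∨ (p → s)) requires p ∨ (p → s) at every successor {s0, s4}.
        At s0: p ∨ (p → s) is true.
        At s4: p ∨ (p → s) is true.
      So □(p ∨ (p → s)) is true at s0.
Satisfying worlds: {s0, s1, s2, s3, s4}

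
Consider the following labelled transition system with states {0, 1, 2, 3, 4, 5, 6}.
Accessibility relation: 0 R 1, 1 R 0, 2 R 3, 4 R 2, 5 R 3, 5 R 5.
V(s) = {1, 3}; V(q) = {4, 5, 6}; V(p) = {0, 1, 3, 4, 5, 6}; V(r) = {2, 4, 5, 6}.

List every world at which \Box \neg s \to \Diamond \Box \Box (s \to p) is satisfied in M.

Let φ = \Box \neg s \to \Diamond \Box \Box (s \to p). Evaluate φ at each world:
  0 (successors {1}): φ is true.
  1 (successors {0}): φ is true.
  2 (successors {3}): φ is true.
  3 (successors ∅): φ is false.
  4 (successors {2}): φ is true.
  5 (successors {3, 5}): φ is true.
  6 (successors ∅): φ is false.
For instance, at 5:
  At 5: \Box \neg s is false, \Diamond \Box \Box (s \to p) is true, so \Box \neg s \to \Diamond \Box \Box (s \to p) is true.
    At 5: \Box \neg s requires \neg s at every successor {3, 5}.
      \neg s fails at 3, so \Box \neg s is false at 5.
    At 5: \Diamond \Box \Box (s \to p) requires \Box \Box (s \to p) at some successor in {3, 5}.
      \Box \Box (s \to p) holds at 3, so \Diamond \Box \Box (s \to p) is true at 5.
Satisfying worlds: {0, 1, 2, 4, 5}

0, 1, 2, 4, 5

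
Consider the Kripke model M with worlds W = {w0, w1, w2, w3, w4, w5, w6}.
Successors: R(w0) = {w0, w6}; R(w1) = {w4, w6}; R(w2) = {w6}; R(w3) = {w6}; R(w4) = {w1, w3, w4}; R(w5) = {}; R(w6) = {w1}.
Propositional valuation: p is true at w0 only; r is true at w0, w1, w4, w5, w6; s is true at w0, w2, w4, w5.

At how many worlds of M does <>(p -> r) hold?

Let φ = <>(p -> r). Evaluate φ at each world:
  w0 (successors {w0, w6}): φ is true.
  w1 (successors {w4, w6}): φ is true.
  w2 (successors {w6}): φ is true.
  w3 (successors {w6}): φ is true.
  w4 (successors {w1, w3, w4}): φ is true.
  w5 (successors ∅): φ is false.
  w6 (successors {w1}): φ is true.
For instance, at w1:
  At w1: <>(p -> r) requires p -> r at some successor in {w4, w6}.
    p -> r holds at w4, so <>(p -> r) is true at w1.
Satisfying worlds: {w0, w1, w2, w3, w4, w6}

6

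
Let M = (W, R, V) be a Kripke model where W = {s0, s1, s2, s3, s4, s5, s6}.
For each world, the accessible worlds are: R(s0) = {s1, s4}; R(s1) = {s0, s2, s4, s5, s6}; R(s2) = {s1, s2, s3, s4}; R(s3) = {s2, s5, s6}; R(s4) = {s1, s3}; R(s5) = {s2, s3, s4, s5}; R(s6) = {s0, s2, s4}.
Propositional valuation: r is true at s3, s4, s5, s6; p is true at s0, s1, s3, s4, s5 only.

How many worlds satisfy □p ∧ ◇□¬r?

0

Let φ = □p ∧ ◇□¬r. Evaluate φ at each world:
  s0 (successors {s1, s4}): φ is false.
  s1 (successors {s0, s2, s4, s5, s6}): φ is false.
  s2 (successors {s1, s2, s3, s4}): φ is false.
  s3 (successors {s2, s5, s6}): φ is false.
  s4 (successors {s1, s3}): φ is false.
  s5 (successors {s2, s3, s4, s5}): φ is false.
  s6 (successors {s0, s2, s4}): φ is false.
For instance, at s3:
  At s3: □p is false, ◇□¬r is false, so □p ∧ ◇□¬r is false.
    At s3: □p requires p at every successor {s2, s5, s6}.
      p fails at s2, so □p is false at s3.
    At s3: ◇□¬r requires □¬r at some successor in {s2, s5, s6}.
      At s2: □¬r is false.
      At s5: □¬r is false.
      At s6: □¬r is false.
    So ◇□¬r is false at s3.
Satisfying worlds: none.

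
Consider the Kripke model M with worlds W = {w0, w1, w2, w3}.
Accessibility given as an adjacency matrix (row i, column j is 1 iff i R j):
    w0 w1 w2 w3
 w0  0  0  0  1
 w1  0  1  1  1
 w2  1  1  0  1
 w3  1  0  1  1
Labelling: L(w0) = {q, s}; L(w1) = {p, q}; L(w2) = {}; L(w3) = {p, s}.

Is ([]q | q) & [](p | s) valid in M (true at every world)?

Let φ = ([]q | q) & [](p | s). Evaluate φ at each world:
  w0 (successors {w3}): φ is true.
  w1 (successors {w1, w2, w3}): φ is false.
  w2 (successors {w0, w1, w3}): φ is false.
  w3 (successors {w0, w2, w3}): φ is false.
Detail at w1 (counterexample):
  At w1: []q | q is true, [](p | s) is false, so ([]q | q) & [](p | s) is false.
    At w1: []q is false, q is true, so []q | q is true.
      At w1: []q requires q at every successor {w1, w2, w3}.
        q fails at w2, so []q is false at w1.
    At w1: [](p | s) requires p | s at every successor {w1, w2, w3}.
      p | s fails at w2, so [](p | s) is false at w1.

No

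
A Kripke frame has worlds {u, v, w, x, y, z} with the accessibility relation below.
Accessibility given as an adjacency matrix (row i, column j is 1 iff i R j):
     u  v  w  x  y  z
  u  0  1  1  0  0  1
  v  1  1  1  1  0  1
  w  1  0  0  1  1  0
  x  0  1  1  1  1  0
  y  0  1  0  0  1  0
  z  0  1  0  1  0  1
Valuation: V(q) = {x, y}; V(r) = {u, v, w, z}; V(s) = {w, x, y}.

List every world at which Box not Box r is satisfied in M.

Recall that Box ψ holds at a world iff ψ holds at every accessible world, and Dia ψ holds iff ψ holds at some accessible world.
Let φ = Box not Box r. Evaluate φ at each world:
  u (successors {v, w, z}): φ is true.
  v (successors {u, v, w, x, z}): φ is false.
  w (successors {u, x, y}): φ is false.
  x (successors {v, w, x, y}): φ is true.
  y (successors {v, y}): φ is true.
  z (successors {v, x, z}): φ is true.
For instance, at x:
  At x: Box not Box r requires not Box r at every successor {v, w, x, y}.
    At v: not Box r is true.
    At w: not Box r is true.
    At x: not Box r is true.
    At y: not Box r is true.
  So Box not Box r is true at x.
Satisfying worlds: {u, x, y, z}

u, x, y, z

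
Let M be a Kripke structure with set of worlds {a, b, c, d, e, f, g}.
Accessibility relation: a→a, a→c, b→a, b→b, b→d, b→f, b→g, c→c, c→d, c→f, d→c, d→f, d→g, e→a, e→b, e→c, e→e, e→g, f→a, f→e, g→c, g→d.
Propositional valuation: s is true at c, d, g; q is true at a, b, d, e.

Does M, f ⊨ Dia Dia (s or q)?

Yes

At f: Dia Dia (s or q) requires Dia (s or q) at some successor in {a, e}.
  Dia (s or q) holds at a, so Dia Dia (s or q) is true at f.
    At a: Dia (s or q) requires s or q at some successor in {a, c}.
      s or q holds at a, so Dia (s or q) is true at a.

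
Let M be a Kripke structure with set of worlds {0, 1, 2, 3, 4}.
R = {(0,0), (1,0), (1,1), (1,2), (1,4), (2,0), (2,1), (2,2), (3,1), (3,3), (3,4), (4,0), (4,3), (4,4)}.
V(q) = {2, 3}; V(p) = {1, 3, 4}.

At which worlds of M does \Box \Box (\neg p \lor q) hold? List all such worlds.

0

Recall that \Box ψ holds at a world iff ψ holds at every accessible world, and \Diamond ψ holds iff ψ holds at some accessible world.
Let φ = \Box \Box (\neg p \lor q). Evaluate φ at each world:
  0 (successors {0}): φ is true.
  1 (successors {0, 1, 2, 4}): φ is false.
  2 (successors {0, 1, 2}): φ is false.
  3 (successors {1, 3, 4}): φ is false.
  4 (successors {0, 3, 4}): φ is false.
For instance, at 1:
  At 1: \Box \Box (\neg p \lor q) requires \Box (\neg p \lor q) at every successor {0, 1, 2, 4}.
    \Box (\neg p \lor q) fails at 1, so \Box \Box (\neg p \lor q) is false at 1.
      At 1: \Box (\neg p \lor q) requires \neg p \lor q at every successor {0, 1, 2, 4}.
        \neg p \lor q fails at 1, so \Box (\neg p \lor q) is false at 1.
Satisfying worlds: {0}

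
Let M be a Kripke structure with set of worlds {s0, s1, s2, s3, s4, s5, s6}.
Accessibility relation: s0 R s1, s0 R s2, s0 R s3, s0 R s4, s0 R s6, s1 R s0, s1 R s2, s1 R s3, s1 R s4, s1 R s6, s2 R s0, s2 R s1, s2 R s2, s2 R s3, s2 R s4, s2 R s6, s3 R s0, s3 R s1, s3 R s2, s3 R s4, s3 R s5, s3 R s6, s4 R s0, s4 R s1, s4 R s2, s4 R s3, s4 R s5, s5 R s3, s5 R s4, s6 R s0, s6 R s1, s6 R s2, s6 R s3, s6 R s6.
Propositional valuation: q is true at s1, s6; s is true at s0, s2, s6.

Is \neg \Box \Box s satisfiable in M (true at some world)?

Let φ = \neg \Box \Box s. Evaluate φ at each world:
  s0 (successors {s1, s2, s3, s4, s6}): φ is true.
  s1 (successors {s0, s2, s3, s4, s6}): φ is true.
  s2 (successors {s0, s1, s2, s3, s4, s6}): φ is true.
  s3 (successors {s0, s1, s2, s4, s5, s6}): φ is true.
  s4 (successors {s0, s1, s2, s3, s5}): φ is true.
  s5 (successors {s3, s4}): φ is true.
  s6 (successors {s0, s1, s2, s3, s6}): φ is true.
Detail at s0 (witness):
  At s0: \Box \Box s is false, so \neg \Box \Box s is true.
    At s0: \Box \Box s requires \Box s at every successor {s1, s2, s3, s4, s6}.
      \Box s fails at s1, so \Box \Box s is false at s0.

Yes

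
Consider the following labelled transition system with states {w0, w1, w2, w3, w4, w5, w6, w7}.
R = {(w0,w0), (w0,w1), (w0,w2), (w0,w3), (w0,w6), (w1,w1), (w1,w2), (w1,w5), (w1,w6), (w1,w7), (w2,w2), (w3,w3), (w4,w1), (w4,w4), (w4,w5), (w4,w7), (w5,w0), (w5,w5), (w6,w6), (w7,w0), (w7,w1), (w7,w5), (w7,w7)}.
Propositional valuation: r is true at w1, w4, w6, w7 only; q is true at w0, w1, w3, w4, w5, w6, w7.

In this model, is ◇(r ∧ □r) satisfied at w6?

Yes

Recall that □ψ holds at a world iff ψ holds at every accessible world, and ◇ψ holds iff ψ holds at some accessible world.
At w6: ◇(r ∧ □r) requires r ∧ □r at some successor in {w6}.
  r ∧ □r holds at w6, so ◇(r ∧ □r) is true at w6.
    At w6: r is true, □r is true, so r ∧ □r is true.
      At w6: □r requires r at every successor {w6}.
        At w6: r is true.
      So □r is true at w6.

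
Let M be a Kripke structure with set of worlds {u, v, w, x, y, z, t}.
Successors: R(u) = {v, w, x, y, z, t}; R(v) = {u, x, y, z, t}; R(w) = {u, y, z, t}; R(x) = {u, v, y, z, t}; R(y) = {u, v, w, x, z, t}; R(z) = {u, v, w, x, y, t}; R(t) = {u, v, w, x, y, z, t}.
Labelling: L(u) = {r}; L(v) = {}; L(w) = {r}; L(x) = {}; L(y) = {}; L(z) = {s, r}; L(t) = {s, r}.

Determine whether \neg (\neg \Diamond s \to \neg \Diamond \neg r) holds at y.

Recall that \Diamond ψ holds at a world iff ψ holds at some accessible world.
At y: \neg \Diamond s \to \neg \Diamond \neg r is true, so \neg (\neg \Diamond s \to \neg \Diamond \neg r) is false.
  At y: \neg \Diamond s is false, \neg \Diamond \neg r is false, so \neg \Diamond s \to \neg \Diamond \neg r is true.
    At y: \Diamond s is true, so \neg \Diamond s is false.
      At y: \Diamond s requires s at some successor in {u, v, w, x, z, t}.
        s holds at z, so \Diamond s is true at y.
    At y: \Diamond \neg r is true, so \neg \Diamond \neg r is false.
      At y: \Diamond \neg r requires \neg r at some successor in {u, v, w, x, z, t}.
        \neg r holds at v, so \Diamond \neg r is true at y.

No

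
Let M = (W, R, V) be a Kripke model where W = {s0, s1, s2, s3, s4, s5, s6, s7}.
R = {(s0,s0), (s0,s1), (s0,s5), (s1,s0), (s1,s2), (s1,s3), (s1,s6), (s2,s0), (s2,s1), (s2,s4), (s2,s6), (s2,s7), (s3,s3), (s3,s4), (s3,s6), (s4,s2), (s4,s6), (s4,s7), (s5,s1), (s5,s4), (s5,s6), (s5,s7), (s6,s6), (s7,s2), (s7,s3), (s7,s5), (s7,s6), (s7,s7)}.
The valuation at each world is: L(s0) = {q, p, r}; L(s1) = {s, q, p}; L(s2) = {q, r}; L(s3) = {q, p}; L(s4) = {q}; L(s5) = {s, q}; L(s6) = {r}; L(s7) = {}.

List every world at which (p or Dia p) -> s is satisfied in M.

Let φ = (p or Dia p) -> s. Evaluate φ at each world:
  s0 (successors {s0, s1, s5}): φ is false.
  s1 (successors {s0, s2, s3, s6}): φ is true.
  s2 (successors {s0, s1, s4, s6, s7}): φ is false.
  s3 (successors {s3, s4, s6}): φ is false.
  s4 (successors {s2, s6, s7}): φ is true.
  s5 (successors {s1, s4, s6, s7}): φ is true.
  s6 (successors {s6}): φ is true.
  s7 (successors {s2, s3, s5, s6, s7}): φ is false.
For instance, at s4:
  At s4: p or Dia p is false, s is false, so (p or Dia p) -> s is true.
    At s4: p is false, Dia p is false, so p or Dia p is false.
      At s4: Dia p requires p at some successor in {s2, s6, s7}.
        At s2: p is false.
        At s6: p is false.
        At s7: p is false.
      So Dia p is false at s4.
Satisfying worlds: {s1, s4, s5, s6}

s1, s4, s5, s6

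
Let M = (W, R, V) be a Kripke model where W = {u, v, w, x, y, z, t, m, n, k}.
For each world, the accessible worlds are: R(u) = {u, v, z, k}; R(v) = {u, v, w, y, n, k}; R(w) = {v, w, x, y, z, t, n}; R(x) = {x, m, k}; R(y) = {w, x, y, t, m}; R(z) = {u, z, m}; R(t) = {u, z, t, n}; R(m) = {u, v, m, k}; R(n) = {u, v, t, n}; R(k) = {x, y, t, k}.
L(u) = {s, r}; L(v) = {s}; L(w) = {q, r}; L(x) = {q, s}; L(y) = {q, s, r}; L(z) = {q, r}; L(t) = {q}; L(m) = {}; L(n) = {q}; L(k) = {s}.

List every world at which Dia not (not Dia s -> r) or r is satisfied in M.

Recall that Dia ψ holds at a world iff ψ holds at some accessible world.
Let φ = Dia not (not Dia s -> r) or r. Evaluate φ at each world:
  u (successors {u, v, z, k}): φ is true.
  v (successors {u, v, w, y, n, k}): φ is false.
  w (successors {v, w, x, y, z, t, n}): φ is true.
  x (successors {x, m, k}): φ is false.
  y (successors {w, x, y, t, m}): φ is true.
  z (successors {u, z, m}): φ is true.
  t (successors {u, z, t, n}): φ is false.
  m (successors {u, v, m, k}): φ is false.
  n (successors {u, v, t, n}): φ is false.
  k (successors {x, y, t, k}): φ is false.
For instance, at n:
  At n: Dia not (not Dia s -> r) is false, r is false, so Dia not (not Dia s -> r) or r is false.
    At n: Dia not (not Dia s -> r) requires not (not Dia s -> r) at some successor in {u, v, t, n}.
      At u: not (not Dia s -> r) is false.
      At v: not (not Dia s -> r) is false.
      At t: not (not Dia s -> r) is false.
      At n: not (not Dia s -> r) is false.
    So Dia not (not Dia s -> r) is false at n.
Satisfying worlds: {u, w, y, z}

u, w, y, z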